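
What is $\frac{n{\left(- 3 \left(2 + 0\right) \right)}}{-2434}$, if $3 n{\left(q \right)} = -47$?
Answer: $\frac{47}{7302} \approx 0.0064366$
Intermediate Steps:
$n{\left(q \right)} = - \frac{47}{3}$ ($n{\left(q \right)} = \frac{1}{3} \left(-47\right) = - \frac{47}{3}$)
$\frac{n{\left(- 3 \left(2 + 0\right) \right)}}{-2434} = - \frac{47}{3 \left(-2434\right)} = \left(- \frac{47}{3}\right) \left(- \frac{1}{2434}\right) = \frac{47}{7302}$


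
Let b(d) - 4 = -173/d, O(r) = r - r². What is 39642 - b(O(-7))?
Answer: 2219555/56 ≈ 39635.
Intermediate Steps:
b(d) = 4 - 173/d
39642 - b(O(-7)) = 39642 - (4 - 173*(-1/(7*(1 - 1*(-7))))) = 39642 - (4 - 173*(-1/(7*(1 + 7)))) = 39642 - (4 - 173/((-7*8))) = 39642 - (4 - 173/(-56)) = 39642 - (4 - 173*(-1/56)) = 39642 - (4 + 173/56) = 39642 - 1*397/56 = 39642 - 397/56 = 2219555/56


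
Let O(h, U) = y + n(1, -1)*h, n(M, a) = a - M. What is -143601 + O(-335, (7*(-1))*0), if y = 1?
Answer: -142930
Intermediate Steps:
O(h, U) = 1 - 2*h (O(h, U) = 1 + (-1 - 1*1)*h = 1 + (-1 - 1)*h = 1 - 2*h)
-143601 + O(-335, (7*(-1))*0) = -143601 + (1 - 2*(-335)) = -143601 + (1 + 670) = -143601 + 671 = -142930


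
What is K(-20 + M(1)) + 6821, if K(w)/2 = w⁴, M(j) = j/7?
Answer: 762979303/2401 ≈ 3.1778e+5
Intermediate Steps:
M(j) = j/7 (M(j) = j*(⅐) = j/7)
K(w) = 2*w⁴
K(-20 + M(1)) + 6821 = 2*(-20 + (⅐)*1)⁴ + 6821 = 2*(-20 + ⅐)⁴ + 6821 = 2*(-139/7)⁴ + 6821 = 2*(373301041/2401) + 6821 = 746602082/2401 + 6821 = 762979303/2401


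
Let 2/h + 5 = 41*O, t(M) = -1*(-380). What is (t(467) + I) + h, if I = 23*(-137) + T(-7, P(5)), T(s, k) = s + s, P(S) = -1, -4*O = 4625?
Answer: -528161333/189645 ≈ -2785.0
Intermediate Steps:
O = -4625/4 (O = -¼*4625 = -4625/4 ≈ -1156.3)
T(s, k) = 2*s
t(M) = 380
I = -3165 (I = 23*(-137) + 2*(-7) = -3151 - 14 = -3165)
h = -8/189645 (h = 2/(-5 + 41*(-4625/4)) = 2/(-5 - 189625/4) = 2/(-189645/4) = 2*(-4/189645) = -8/189645 ≈ -4.2184e-5)
(t(467) + I) + h = (380 - 3165) - 8/189645 = -2785 - 8/189645 = -528161333/189645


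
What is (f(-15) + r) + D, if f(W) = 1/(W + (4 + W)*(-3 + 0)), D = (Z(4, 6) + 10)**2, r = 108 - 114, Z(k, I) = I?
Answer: 4501/18 ≈ 250.06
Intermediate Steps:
r = -6
D = 256 (D = (6 + 10)**2 = 16**2 = 256)
f(W) = 1/(-12 - 2*W) (f(W) = 1/(W + (4 + W)*(-3)) = 1/(W + (-12 - 3*W)) = 1/(-12 - 2*W))
(f(-15) + r) + D = (-1/(12 + 2*(-15)) - 6) + 256 = (-1/(12 - 30) - 6) + 256 = (-1/(-18) - 6) + 256 = (-1*(-1/18) - 6) + 256 = (1/18 - 6) + 256 = -107/18 + 256 = 4501/18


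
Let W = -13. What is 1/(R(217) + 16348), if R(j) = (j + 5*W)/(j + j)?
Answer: 217/3547592 ≈ 6.1168e-5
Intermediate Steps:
R(j) = (-65 + j)/(2*j) (R(j) = (j + 5*(-13))/(j + j) = (j - 65)/((2*j)) = (-65 + j)*(1/(2*j)) = (-65 + j)/(2*j))
1/(R(217) + 16348) = 1/((1/2)*(-65 + 217)/217 + 16348) = 1/((1/2)*(1/217)*152 + 16348) = 1/(76/217 + 16348) = 1/(3547592/217) = 217/3547592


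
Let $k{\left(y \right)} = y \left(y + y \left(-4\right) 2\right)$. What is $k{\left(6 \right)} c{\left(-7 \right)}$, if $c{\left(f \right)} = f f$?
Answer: $-12348$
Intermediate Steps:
$c{\left(f \right)} = f^{2}$
$k{\left(y \right)} = - 7 y^{2}$ ($k{\left(y \right)} = y \left(y + - 4 y 2\right) = y \left(y - 8 y\right) = y \left(- 7 y\right) = - 7 y^{2}$)
$k{\left(6 \right)} c{\left(-7 \right)} = - 7 \cdot 6^{2} \left(-7\right)^{2} = \left(-7\right) 36 \cdot 49 = \left(-252\right) 49 = -12348$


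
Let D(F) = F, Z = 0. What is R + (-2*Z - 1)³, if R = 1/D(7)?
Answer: -6/7 ≈ -0.85714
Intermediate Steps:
R = ⅐ (R = 1/7 = ⅐ ≈ 0.14286)
R + (-2*Z - 1)³ = ⅐ + (-2*0 - 1)³ = ⅐ + (0 - 1)³ = ⅐ + (-1)³ = ⅐ - 1 = -6/7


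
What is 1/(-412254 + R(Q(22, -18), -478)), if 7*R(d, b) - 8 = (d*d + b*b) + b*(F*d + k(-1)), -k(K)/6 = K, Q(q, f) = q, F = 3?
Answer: -7/2691218 ≈ -2.6011e-6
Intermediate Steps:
k(K) = -6*K
R(d, b) = 8/7 + b²/7 + d²/7 + b*(6 + 3*d)/7 (R(d, b) = 8/7 + ((d*d + b*b) + b*(3*d - 6*(-1)))/7 = 8/7 + ((d² + b²) + b*(3*d + 6))/7 = 8/7 + ((b² + d²) + b*(6 + 3*d))/7 = 8/7 + (b² + d² + b*(6 + 3*d))/7 = 8/7 + (b²/7 + d²/7 + b*(6 + 3*d)/7) = 8/7 + b²/7 + d²/7 + b*(6 + 3*d)/7)
1/(-412254 + R(Q(22, -18), -478)) = 1/(-412254 + (8/7 + (⅐)*(-478)² + (⅐)*22² + (6/7)*(-478) + (3/7)*(-478)*22)) = 1/(-412254 + (8/7 + (⅐)*228484 + (⅐)*484 - 2868/7 - 31548/7)) = 1/(-412254 + (8/7 + 228484/7 + 484/7 - 2868/7 - 31548/7)) = 1/(-412254 + 194560/7) = 1/(-2691218/7) = -7/2691218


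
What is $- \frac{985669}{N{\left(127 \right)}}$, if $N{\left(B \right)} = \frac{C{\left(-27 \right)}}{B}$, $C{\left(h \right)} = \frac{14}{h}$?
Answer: $\frac{3379859001}{14} \approx 2.4142 \cdot 10^{8}$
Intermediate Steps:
$N{\left(B \right)} = - \frac{14}{27 B}$ ($N{\left(B \right)} = \frac{14 \frac{1}{-27}}{B} = \frac{14 \left(- \frac{1}{27}\right)}{B} = - \frac{14}{27 B}$)
$- \frac{985669}{N{\left(127 \right)}} = - \frac{985669}{\left(- \frac{14}{27}\right) \frac{1}{127}} = - \frac{985669}{- \frac{14}{3429}} = \left(-985669\right) \left(- \frac{3429}{14}\right) = \frac{3379859001}{14}$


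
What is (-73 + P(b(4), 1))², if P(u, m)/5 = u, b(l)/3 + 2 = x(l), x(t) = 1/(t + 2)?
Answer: 40401/4 ≈ 10100.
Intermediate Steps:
x(t) = 1/(2 + t)
b(l) = -6 + 3/(2 + l)
P(u, m) = 5*u
(-73 + P(b(4), 1))² = (-73 + 5*(3*(-3 - 2*4)/(2 + 4)))² = (-73 + 5*(3*(-3 - 8)/6))² = (-73 + 5*(3*(⅙)*(-11)))² = (-73 + 5*(-11/2))² = (-73 - 55/2)² = (-201/2)² = 40401/4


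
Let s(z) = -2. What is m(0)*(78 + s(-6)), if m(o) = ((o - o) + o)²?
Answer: 0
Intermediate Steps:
m(o) = o² (m(o) = (0 + o)² = o²)
m(0)*(78 + s(-6)) = 0²*(78 - 2) = 0*76 = 0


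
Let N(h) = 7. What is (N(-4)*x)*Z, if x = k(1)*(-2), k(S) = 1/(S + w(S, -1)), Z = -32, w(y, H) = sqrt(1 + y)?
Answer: -448 + 448*sqrt(2) ≈ 185.57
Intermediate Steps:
k(S) = 1/(S + sqrt(1 + S))
x = -2/(1 + sqrt(2)) (x = -2/(1 + sqrt(1 + 1)) = -2/(1 + sqrt(2)) ≈ -0.82843)
(N(-4)*x)*Z = (7*(2 - 2*sqrt(2)))*(-32) = (14 - 14*sqrt(2))*(-32) = -448 + 448*sqrt(2)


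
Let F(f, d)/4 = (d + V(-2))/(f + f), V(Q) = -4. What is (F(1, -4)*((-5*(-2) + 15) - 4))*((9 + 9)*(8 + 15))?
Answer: -139104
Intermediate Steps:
F(f, d) = 2*(-4 + d)/f (F(f, d) = 4*((d - 4)/(f + f)) = 4*((-4 + d)/((2*f))) = 4*((-4 + d)*(1/(2*f))) = 4*((-4 + d)/(2*f)) = 2*(-4 + d)/f)
(F(1, -4)*((-5*(-2) + 15) - 4))*((9 + 9)*(8 + 15)) = ((2*(-4 - 4)/1)*((-5*(-2) + 15) - 4))*((9 + 9)*(8 + 15)) = ((2*1*(-8))*((10 + 15) - 4))*(18*23) = -16*(25 - 4)*414 = -16*21*414 = -336*414 = -139104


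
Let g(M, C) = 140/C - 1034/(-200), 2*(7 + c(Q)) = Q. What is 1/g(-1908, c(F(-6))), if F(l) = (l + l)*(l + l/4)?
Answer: 1900/16823 ≈ 0.11294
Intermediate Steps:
F(l) = 5*l²/2 (F(l) = (2*l)*(l + l*(¼)) = (2*l)*(l + l/4) = (2*l)*(5*l/4) = 5*l²/2)
c(Q) = -7 + Q/2
g(M, C) = 517/100 + 140/C (g(M, C) = 140/C - 1034*(-1/200) = 140/C + 517/100 = 517/100 + 140/C)
1/g(-1908, c(F(-6))) = 1/(517/100 + 140/(-7 + ((5/2)*(-6)²)/2)) = 1/(517/100 + 140/(-7 + ((5/2)*36)/2)) = 1/(517/100 + 140/(-7 + (½)*90)) = 1/(517/100 + 140/(-7 + 45)) = 1/(517/100 + 140/38) = 1/(517/100 + 140*(1/38)) = 1/(517/100 + 70/19) = 1/(16823/1900) = 1900/16823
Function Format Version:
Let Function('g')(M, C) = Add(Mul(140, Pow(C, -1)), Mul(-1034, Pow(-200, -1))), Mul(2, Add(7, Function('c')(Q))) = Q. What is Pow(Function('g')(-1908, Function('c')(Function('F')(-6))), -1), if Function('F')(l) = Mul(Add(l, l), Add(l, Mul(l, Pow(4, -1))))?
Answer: Rational(1900, 16823) ≈ 0.11294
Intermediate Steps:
Function('F')(l) = Mul(Rational(5, 2), Pow(l, 2)) (Function('F')(l) = Mul(Mul(2, l), Add(l, Mul(l, Rational(1, 4)))) = Mul(Mul(2, l), Add(l, Mul(Rational(1, 4), l))) = Mul(Mul(2, l), Mul(Rational(5, 4), l)) = Mul(Rational(5, 2), Pow(l, 2)))
Function('c')(Q) = Add(-7, Mul(Rational(1, 2), Q))
Function('g')(M, C) = Add(Rational(517, 100), Mul(140, Pow(C, -1))) (Function('g')(M, C) = Add(Mul(140, Pow(C, -1)), Mul(-1034, Rational(-1, 200))) = Add(Mul(140, Pow(C, -1)), Rational(517, 100)) = Add(Rational(517, 100), Mul(140, Pow(C, -1))))
Pow(Function('g')(-1908, Function('c')(Function('F')(-6))), -1) = Pow(Add(Rational(517, 100), Mul(140, Pow(Add(-7, Mul(Rational(1, 2), Mul(Rational(5, 2), Pow(-6, 2)))), -1))), -1) = Pow(Add(Rational(517, 100), Mul(140, Pow(Add(-7, Mul(Rational(1, 2), Mul(Rational(5, 2), 36))), -1))), -1) = Pow(Add(Rational(517, 100), Mul(140, Pow(Add(-7, Mul(Rational(1, 2), 90)), -1))), -1) = Pow(Add(Rational(517, 100), Mul(140, Pow(Add(-7, 45), -1))), -1) = Pow(Add(Rational(517, 100), Mul(140, Pow(38, -1))), -1) = Pow(Add(Rational(517, 100), Mul(140, Rational(1, 38))), -1) = Pow(Add(Rational(517, 100), Rational(70, 19)), -1) = Pow(Rational(16823, 1900), -1) = Rational(1900, 16823)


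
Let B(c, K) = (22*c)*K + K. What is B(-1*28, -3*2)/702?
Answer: 205/39 ≈ 5.2564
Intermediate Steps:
B(c, K) = K + 22*K*c (B(c, K) = 22*K*c + K = K + 22*K*c)
B(-1*28, -3*2)/702 = ((-3*2)*(1 + 22*(-1*28)))/702 = -6*(1 + 22*(-28))*(1/702) = -6*(1 - 616)*(1/702) = -6*(-615)*(1/702) = 3690*(1/702) = 205/39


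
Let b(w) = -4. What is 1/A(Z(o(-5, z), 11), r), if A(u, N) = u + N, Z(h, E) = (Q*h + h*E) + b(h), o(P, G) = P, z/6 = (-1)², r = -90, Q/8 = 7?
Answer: -1/429 ≈ -0.0023310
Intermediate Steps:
Q = 56 (Q = 8*7 = 56)
z = 6 (z = 6*(-1)² = 6*1 = 6)
Z(h, E) = -4 + 56*h + E*h (Z(h, E) = (56*h + h*E) - 4 = (56*h + E*h) - 4 = -4 + 56*h + E*h)
A(u, N) = N + u
1/A(Z(o(-5, z), 11), r) = 1/(-90 + (-4 + 56*(-5) + 11*(-5))) = 1/(-90 + (-4 - 280 - 55)) = 1/(-90 - 339) = 1/(-429) = -1/429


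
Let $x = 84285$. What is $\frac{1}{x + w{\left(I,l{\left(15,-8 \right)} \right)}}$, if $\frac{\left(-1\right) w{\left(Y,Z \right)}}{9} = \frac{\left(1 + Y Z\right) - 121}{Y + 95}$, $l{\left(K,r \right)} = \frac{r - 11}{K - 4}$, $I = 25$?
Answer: $\frac{88}{7418157} \approx 1.1863 \cdot 10^{-5}$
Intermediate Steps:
$l{\left(K,r \right)} = \frac{-11 + r}{-4 + K}$
$w{\left(Y,Z \right)} = - \frac{9 \left(-120 + Y Z\right)}{95 + Y}$ ($w{\left(Y,Z \right)} = - 9 \frac{\left(1 + Y Z\right) - 121}{Y + 95} = - 9 \frac{-120 + Y Z}{95 + Y} = - \frac{9 \left(-120 + Y Z\right)}{95 + Y}$)
$\frac{1}{x + w{\left(I,l{\left(15,-8 \right)} \right)}} = \frac{1}{84285 + \frac{9 \left(120 - 25 \frac{-11 - 8}{-4 + 15}\right)}{95 + 25}} = \frac{1}{84285 + \frac{9 \left(120 - 25 \cdot \frac{1}{11} \left(-19\right)\right)}{120}} = \frac{1}{84285 + 9 \cdot \frac{1}{120} \left(120 - 25 \cdot \frac{1}{11} \left(-19\right)\right)} = \frac{1}{84285 + 9 \cdot \frac{1}{120} \left(120 - 25 \left(- \frac{19}{11}\right)\right)} = \frac{1}{84285 + 9 \cdot \frac{1}{120} \left(120 + \frac{475}{11}\right)} = \frac{1}{84285 + 9 \cdot \frac{1}{120} \cdot \frac{1795}{11}} = \frac{1}{84285 + \frac{1077}{88}} = \frac{1}{\frac{7418157}{88}} = \frac{88}{7418157}$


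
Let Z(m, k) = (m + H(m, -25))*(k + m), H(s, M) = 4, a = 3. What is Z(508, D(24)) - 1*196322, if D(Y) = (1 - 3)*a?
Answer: 60702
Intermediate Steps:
D(Y) = -6 (D(Y) = (1 - 3)*3 = -2*3 = -6)
Z(m, k) = (4 + m)*(k + m) (Z(m, k) = (m + 4)*(k + m) = (4 + m)*(k + m))
Z(508, D(24)) - 1*196322 = (508² + 4*(-6) + 4*508 - 6*508) - 1*196322 = (258064 - 24 + 2032 - 3048) - 196322 = 257024 - 196322 = 60702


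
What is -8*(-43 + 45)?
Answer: -16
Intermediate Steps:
-8*(-43 + 45) = -8*2 = -16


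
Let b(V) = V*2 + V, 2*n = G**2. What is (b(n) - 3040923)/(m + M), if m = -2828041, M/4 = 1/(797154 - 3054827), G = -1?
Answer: 4576937577113/4256527872398 ≈ 1.0753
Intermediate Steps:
n = 1/2 (n = (1/2)*(-1)**2 = (1/2)*1 = 1/2 ≈ 0.50000)
b(V) = 3*V (b(V) = 2*V + V = 3*V)
M = -4/2257673 (M = 4/(797154 - 3054827) = 4/(-2257673) = 4*(-1/2257673) = -4/2257673 ≈ -1.7717e-6)
(b(n) - 3040923)/(m + M) = (3*(1/2) - 3040923)/(-2828041 - 4/2257673) = (3/2 - 3040923)/(-6384791808597/2257673) = -6081843/2*(-2257673/6384791808597) = 4576937577113/4256527872398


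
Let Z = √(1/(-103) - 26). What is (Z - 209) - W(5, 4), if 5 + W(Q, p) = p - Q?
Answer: -203 + I*√275937/103 ≈ -203.0 + 5.1*I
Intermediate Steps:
W(Q, p) = -5 + p - Q (W(Q, p) = -5 + (p - Q) = -5 + p - Q)
Z = I*√275937/103 (Z = √(-1/103 - 26) = √(-2679/103) = I*√275937/103 ≈ 5.1*I)
(Z - 209) - W(5, 4) = (I*√275937/103 - 209) - (-5 + 4 - 1*5) = (-209 + I*√275937/103) - (-5 + 4 - 5) = (-209 + I*√275937/103) - 1*(-6) = (-209 + I*√275937/103) + 6 = -203 + I*√275937/103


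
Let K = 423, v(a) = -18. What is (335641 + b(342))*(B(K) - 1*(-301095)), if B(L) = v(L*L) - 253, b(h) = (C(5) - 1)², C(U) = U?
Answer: 100973681368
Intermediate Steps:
b(h) = 16 (b(h) = (5 - 1)² = 4² = 16)
B(L) = -271 (B(L) = -18 - 253 = -271)
(335641 + b(342))*(B(K) - 1*(-301095)) = (335641 + 16)*(-271 - 1*(-301095)) = 335657*(-271 + 301095) = 335657*300824 = 100973681368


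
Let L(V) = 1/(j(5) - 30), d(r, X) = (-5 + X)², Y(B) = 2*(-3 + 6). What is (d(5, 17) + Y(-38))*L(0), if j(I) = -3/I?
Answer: -250/51 ≈ -4.9020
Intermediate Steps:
Y(B) = 6 (Y(B) = 2*3 = 6)
L(V) = -5/153 (L(V) = 1/(-3/5 - 30) = 1/(-3*⅕ - 30) = 1/(-⅗ - 30) = 1/(-153/5) = -5/153)
(d(5, 17) + Y(-38))*L(0) = ((-5 + 17)² + 6)*(-5/153) = (12² + 6)*(-5/153) = (144 + 6)*(-5/153) = 150*(-5/153) = -250/51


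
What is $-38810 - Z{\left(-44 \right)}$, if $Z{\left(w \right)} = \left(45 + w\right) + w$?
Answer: $-38767$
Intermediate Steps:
$Z{\left(w \right)} = 45 + 2 w$
$-38810 - Z{\left(-44 \right)} = -38810 - \left(45 + 2 \left(-44\right)\right) = -38810 - \left(45 - 88\right) = -38810 - -43 = -38810 + 43 = -38767$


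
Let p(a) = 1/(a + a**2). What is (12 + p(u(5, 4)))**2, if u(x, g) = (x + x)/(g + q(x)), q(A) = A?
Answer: 5574321/36100 ≈ 154.41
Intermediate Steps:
u(x, g) = 2*x/(g + x) (u(x, g) = (x + x)/(g + x) = (2*x)/(g + x) = 2*x/(g + x))
(12 + p(u(5, 4)))**2 = (12 + 1/(((2*5/(4 + 5)))*(1 + 2*5/(4 + 5))))**2 = (12 + 1/(((2*5/9))*(1 + 2*5/9)))**2 = (12 + 1/(((2*5*(1/9)))*(1 + 2*5*(1/9))))**2 = (12 + 1/((10/9)*(1 + 10/9)))**2 = (12 + 9/(10*(19/9)))**2 = (12 + (9/10)*(9/19))**2 = (12 + 81/190)**2 = (2361/190)**2 = 5574321/36100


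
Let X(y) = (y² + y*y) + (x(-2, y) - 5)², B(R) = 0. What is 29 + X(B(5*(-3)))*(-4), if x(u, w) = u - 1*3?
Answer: -371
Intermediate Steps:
x(u, w) = -3 + u (x(u, w) = u - 3 = -3 + u)
X(y) = 100 + 2*y² (X(y) = (y² + y*y) + ((-3 - 2) - 5)² = (y² + y²) + (-5 - 5)² = 2*y² + (-10)² = 2*y² + 100 = 100 + 2*y²)
29 + X(B(5*(-3)))*(-4) = 29 + (100 + 2*0²)*(-4) = 29 + (100 + 2*0)*(-4) = 29 + (100 + 0)*(-4) = 29 + 100*(-4) = 29 - 400 = -371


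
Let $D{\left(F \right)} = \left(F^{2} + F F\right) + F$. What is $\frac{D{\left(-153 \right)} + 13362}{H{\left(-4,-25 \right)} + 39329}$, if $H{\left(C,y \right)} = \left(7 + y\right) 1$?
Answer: $\frac{60027}{39311} \approx 1.527$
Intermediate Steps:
$H{\left(C,y \right)} = 7 + y$
$D{\left(F \right)} = F + 2 F^{2}$ ($D{\left(F \right)} = \left(F^{2} + F^{2}\right) + F = 2 F^{2} + F = F + 2 F^{2}$)
$\frac{D{\left(-153 \right)} + 13362}{H{\left(-4,-25 \right)} + 39329} = \frac{- 153 \left(1 + 2 \left(-153\right)\right) + 13362}{\left(7 - 25\right) + 39329} = \frac{- 153 \left(1 - 306\right) + 13362}{-18 + 39329} = \frac{\left(-153\right) \left(-305\right) + 13362}{39311} = \left(46665 + 13362\right) \frac{1}{39311} = 60027 \cdot \frac{1}{39311} = \frac{60027}{39311}$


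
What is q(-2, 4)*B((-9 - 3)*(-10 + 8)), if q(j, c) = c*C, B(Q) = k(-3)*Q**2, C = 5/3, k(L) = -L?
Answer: 11520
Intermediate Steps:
C = 5/3 (C = 5*(1/3) = 5/3 ≈ 1.6667)
B(Q) = 3*Q**2 (B(Q) = (-1*(-3))*Q**2 = 3*Q**2)
q(j, c) = 5*c/3 (q(j, c) = c*(5/3) = 5*c/3)
q(-2, 4)*B((-9 - 3)*(-10 + 8)) = ((5/3)*4)*(3*((-9 - 3)*(-10 + 8))**2) = 20*(3*(-12*(-2))**2)/3 = 20*(3*24**2)/3 = 20*(3*576)/3 = (20/3)*1728 = 11520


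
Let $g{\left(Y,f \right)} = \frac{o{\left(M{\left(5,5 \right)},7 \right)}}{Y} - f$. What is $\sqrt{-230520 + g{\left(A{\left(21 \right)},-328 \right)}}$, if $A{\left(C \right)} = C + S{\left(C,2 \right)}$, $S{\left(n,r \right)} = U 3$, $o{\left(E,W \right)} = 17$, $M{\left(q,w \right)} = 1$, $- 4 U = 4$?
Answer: $\frac{i \sqrt{8286878}}{6} \approx 479.78 i$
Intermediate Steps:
$U = -1$ ($U = \left(- \frac{1}{4}\right) 4 = -1$)
$S{\left(n,r \right)} = -3$ ($S{\left(n,r \right)} = \left(-1\right) 3 = -3$)
$A{\left(C \right)} = -3 + C$ ($A{\left(C \right)} = C - 3 = -3 + C$)
$g{\left(Y,f \right)} = - f + \frac{17}{Y}$ ($g{\left(Y,f \right)} = \frac{17}{Y} - f = - f + \frac{17}{Y}$)
$\sqrt{-230520 + g{\left(A{\left(21 \right)},-328 \right)}} = \sqrt{-230520 + \left(\left(-1\right) \left(-328\right) + \frac{17}{-3 + 21}\right)} = \sqrt{-230520 + \left(328 + \frac{17}{18}\right)} = \sqrt{-230520 + \frac{5921}{18}} = \sqrt{- \frac{4143439}{18}} = \frac{i \sqrt{8286878}}{6}$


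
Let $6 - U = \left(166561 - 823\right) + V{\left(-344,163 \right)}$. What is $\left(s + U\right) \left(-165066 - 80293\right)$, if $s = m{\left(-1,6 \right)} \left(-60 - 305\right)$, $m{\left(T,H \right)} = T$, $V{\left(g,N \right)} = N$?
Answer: $40614275270$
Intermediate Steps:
$U = -165895$ ($U = 6 - \left(\left(166561 - 823\right) + 163\right) = 6 - \left(165738 + 163\right) = 6 - 165901 = -165895$)
$s = 365$ ($s = - (-60 - 305) = \left(-1\right) \left(-365\right) = 365$)
$\left(s + U\right) \left(-165066 - 80293\right) = \left(365 - 165895\right) \left(-165066 - 80293\right) = \left(-165530\right) \left(-245359\right) = 40614275270$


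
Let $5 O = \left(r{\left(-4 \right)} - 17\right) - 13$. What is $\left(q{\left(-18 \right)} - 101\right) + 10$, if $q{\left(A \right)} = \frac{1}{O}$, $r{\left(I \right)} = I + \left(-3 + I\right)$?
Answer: $- \frac{3736}{41} \approx -91.122$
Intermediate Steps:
$r{\left(I \right)} = -3 + 2 I$
$O = - \frac{41}{5}$ ($O = \frac{\left(\left(-3 + 2 \left(-4\right)\right) - 17\right) - 13}{5} = \frac{\left(\left(-3 - 8\right) - 17\right) - 13}{5} = \frac{\left(-11 - 17\right) - 13}{5} = \frac{-28 - 13}{5} = \frac{1}{5} \left(-41\right) = - \frac{41}{5} \approx -8.2$)
$q{\left(A \right)} = - \frac{5}{41}$ ($q{\left(A \right)} = \frac{1}{- \frac{41}{5}} = - \frac{5}{41}$)
$\left(q{\left(-18 \right)} - 101\right) + 10 = \left(- \frac{5}{41} - 101\right) + 10 = - \frac{4146}{41} + 10 = - \frac{3736}{41}$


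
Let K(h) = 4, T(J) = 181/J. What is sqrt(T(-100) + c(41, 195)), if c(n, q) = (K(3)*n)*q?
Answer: sqrt(3197819)/10 ≈ 178.82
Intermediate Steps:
c(n, q) = 4*n*q (c(n, q) = (4*n)*q = 4*n*q)
sqrt(T(-100) + c(41, 195)) = sqrt(181/(-100) + 4*41*195) = sqrt(181*(-1/100) + 31980) = sqrt(-181/100 + 31980) = sqrt(3197819/100) = sqrt(3197819)/10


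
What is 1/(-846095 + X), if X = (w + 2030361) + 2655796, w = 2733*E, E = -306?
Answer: 1/3003764 ≈ 3.3292e-7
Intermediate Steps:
w = -836298 (w = 2733*(-306) = -836298)
X = 3849859 (X = (-836298 + 2030361) + 2655796 = 1194063 + 2655796 = 3849859)
1/(-846095 + X) = 1/(-846095 + 3849859) = 1/3003764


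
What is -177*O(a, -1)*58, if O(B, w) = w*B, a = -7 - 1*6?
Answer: -133458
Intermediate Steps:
a = -13 (a = -7 - 6 = -13)
O(B, w) = B*w
-177*O(a, -1)*58 = -(-2301)*(-1)*58 = -177*13*58 = -2301*58 = -133458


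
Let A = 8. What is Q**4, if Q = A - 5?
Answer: 81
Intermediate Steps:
Q = 3 (Q = 8 - 5 = 3)
Q**4 = 3**4 = 81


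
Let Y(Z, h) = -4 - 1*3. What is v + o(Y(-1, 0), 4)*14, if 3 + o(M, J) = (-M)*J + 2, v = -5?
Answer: 373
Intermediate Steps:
Y(Z, h) = -7 (Y(Z, h) = -4 - 3 = -7)
o(M, J) = -1 - J*M (o(M, J) = -3 + ((-M)*J + 2) = -3 + (-J*M + 2) = -3 + (2 - J*M) = -1 - J*M)
v + o(Y(-1, 0), 4)*14 = -5 + (-1 - 1*4*(-7))*14 = -5 + (-1 + 28)*14 = -5 + 27*14 = -5 + 378 = 373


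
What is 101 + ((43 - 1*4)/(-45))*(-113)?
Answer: 2984/15 ≈ 198.93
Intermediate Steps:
101 + ((43 - 1*4)/(-45))*(-113) = 101 + ((43 - 4)*(-1/45))*(-113) = 101 + (39*(-1/45))*(-113) = 101 - 13/15*(-113) = 101 + 1469/15 = 2984/15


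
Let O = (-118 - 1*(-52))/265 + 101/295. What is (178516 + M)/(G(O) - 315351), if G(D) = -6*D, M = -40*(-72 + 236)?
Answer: -2688532060/4930521639 ≈ -0.54528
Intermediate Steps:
O = 1459/15635 (O = (-118 + 52)*(1/265) + 101*(1/295) = -66*1/265 + 101/295 = -66/265 + 101/295 = 1459/15635 ≈ 0.093316)
M = -6560 (M = -40*164 = -6560)
(178516 + M)/(G(O) - 315351) = (178516 - 6560)/(-6*1459/15635 - 315351) = 171956/(-8754/15635 - 315351) = 171956/(-4930521639/15635) = 171956*(-15635/4930521639) = -2688532060/4930521639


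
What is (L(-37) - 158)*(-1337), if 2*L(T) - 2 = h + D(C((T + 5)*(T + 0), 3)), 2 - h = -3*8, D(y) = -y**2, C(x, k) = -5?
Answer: 418481/2 ≈ 2.0924e+5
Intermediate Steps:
h = 26 (h = 2 - (-3)*8 = 2 - 1*(-24) = 2 + 24 = 26)
L(T) = 3/2 (L(T) = 1 + (26 - 1*(-5)**2)/2 = 1 + (26 - 1*25)/2 = 1 + (26 - 25)/2 = 1 + (1/2)*1 = 1 + 1/2 = 3/2)
(L(-37) - 158)*(-1337) = (3/2 - 158)*(-1337) = -313/2*(-1337) = 418481/2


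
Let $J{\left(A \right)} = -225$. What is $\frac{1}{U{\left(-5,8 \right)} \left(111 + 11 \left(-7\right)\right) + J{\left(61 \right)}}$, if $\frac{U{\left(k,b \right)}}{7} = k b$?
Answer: $- \frac{1}{9745} \approx -0.00010262$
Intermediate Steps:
$U{\left(k,b \right)} = 7 b k$ ($U{\left(k,b \right)} = 7 k b = 7 b k$)
$\frac{1}{U{\left(-5,8 \right)} \left(111 + 11 \left(-7\right)\right) + J{\left(61 \right)}} = \frac{1}{7 \cdot 8 \left(-5\right) \left(111 + 11 \left(-7\right)\right) - 225} = \frac{1}{- 280 \left(111 - 77\right) - 225} = \frac{1}{\left(-280\right) 34 - 225} = \frac{1}{-9520 - 225} = \frac{1}{-9745} = - \frac{1}{9745}$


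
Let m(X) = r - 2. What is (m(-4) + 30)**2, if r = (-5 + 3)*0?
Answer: 784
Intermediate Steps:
r = 0 (r = -2*0 = 0)
m(X) = -2 (m(X) = 0 - 2 = -2)
(m(-4) + 30)**2 = (-2 + 30)**2 = 28**2 = 784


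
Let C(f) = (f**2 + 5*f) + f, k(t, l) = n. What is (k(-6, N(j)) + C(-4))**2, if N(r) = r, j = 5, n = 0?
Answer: 64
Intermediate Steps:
k(t, l) = 0
C(f) = f**2 + 6*f
(k(-6, N(j)) + C(-4))**2 = (0 - 4*(6 - 4))**2 = (0 - 4*2)**2 = (0 - 8)**2 = (-8)**2 = 64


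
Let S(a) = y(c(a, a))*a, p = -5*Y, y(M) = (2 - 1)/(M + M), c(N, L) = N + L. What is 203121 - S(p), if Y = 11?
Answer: 812483/4 ≈ 2.0312e+5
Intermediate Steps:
c(N, L) = L + N
y(M) = 1/(2*M)
p = -55 (p = -5*11 = -55)
S(a) = 1/4 (S(a) = (1/(2*(a + a)))*a = (1/(2*((2*a))))*a = ((1/(2*a))/2)*a = (1/(4*a))*a = 1/4)
203121 - S(p) = 203121 - 1*1/4 = 203121 - 1/4 = 812483/4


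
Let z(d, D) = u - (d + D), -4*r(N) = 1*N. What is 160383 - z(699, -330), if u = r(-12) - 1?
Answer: 160750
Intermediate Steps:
r(N) = -N/4
u = 2 (u = -¼*(-12) - 1 = 3 - 1 = 2)
z(d, D) = 2 - D - d (z(d, D) = 2 - (d + D) = 2 - (D + d) = 2 + (-D - d) = 2 - D - d)
160383 - z(699, -330) = 160383 - (2 - 1*(-330) - 1*699) = 160383 - (2 + 330 - 699) = 160383 - 1*(-367) = 160383 + 367 = 160750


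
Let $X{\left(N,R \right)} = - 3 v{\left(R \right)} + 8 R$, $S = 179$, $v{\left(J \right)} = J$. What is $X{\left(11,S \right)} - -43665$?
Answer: $44560$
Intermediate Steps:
$X{\left(N,R \right)} = 5 R$ ($X{\left(N,R \right)} = - 3 R + 8 R = 5 R$)
$X{\left(11,S \right)} - -43665 = 5 \cdot 179 - -43665 = 895 + 43665 = 44560$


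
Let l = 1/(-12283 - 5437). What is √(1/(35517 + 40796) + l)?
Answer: I*√4412638830/10091540 ≈ 0.0065825*I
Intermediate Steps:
l = -1/17720 (l = 1/(-17720) = -1/17720 ≈ -5.6433e-5)
√(1/(35517 + 40796) + l) = √(1/(35517 + 40796) - 1/17720) = √(1/76313 - 1/17720) = √(-58593/1352266360) = I*√4412638830/10091540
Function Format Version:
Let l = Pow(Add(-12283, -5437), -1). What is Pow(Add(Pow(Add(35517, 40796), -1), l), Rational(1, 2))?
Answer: Mul(Rational(1, 10091540), I, Pow(4412638830, Rational(1, 2))) ≈ Mul(0.0065825, I)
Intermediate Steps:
l = Rational(-1, 17720) (l = Pow(-17720, -1) = Rational(-1, 17720) ≈ -5.6433e-5)
Pow(Add(Pow(Add(35517, 40796), -1), l), Rational(1, 2)) = Pow(Add(Pow(Add(35517, 40796), -1), Rational(-1, 17720)), Rational(1, 2)) = Pow(Add(Pow(76313, -1), Rational(-1, 17720)), Rational(1, 2)) = Pow(Add(Rational(1, 76313), Rational(-1, 17720)), Rational(1, 2)) = Pow(Rational(-58593, 1352266360), Rational(1, 2)) = Mul(Rational(1, 10091540), I, Pow(4412638830, Rational(1, 2)))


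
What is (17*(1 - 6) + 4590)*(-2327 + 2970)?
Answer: 2896715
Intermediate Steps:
(17*(1 - 6) + 4590)*(-2327 + 2970) = (17*(-5) + 4590)*643 = (-85 + 4590)*643 = 4505*643 = 2896715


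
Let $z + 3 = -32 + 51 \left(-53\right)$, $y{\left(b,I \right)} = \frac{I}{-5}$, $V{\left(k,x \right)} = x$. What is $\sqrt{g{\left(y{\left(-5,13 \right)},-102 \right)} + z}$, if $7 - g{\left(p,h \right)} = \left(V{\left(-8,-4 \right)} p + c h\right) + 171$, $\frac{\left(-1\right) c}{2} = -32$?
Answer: $\frac{\sqrt{90390}}{5} \approx 60.13$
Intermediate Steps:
$c = 64$ ($c = \left(-2\right) \left(-32\right) = 64$)
$y{\left(b,I \right)} = - \frac{I}{5}$ ($y{\left(b,I \right)} = I \left(- \frac{1}{5}\right) = - \frac{I}{5}$)
$g{\left(p,h \right)} = -164 - 64 h + 4 p$ ($g{\left(p,h \right)} = 7 - \left(\left(- 4 p + 64 h\right) + 171\right) = 7 - \left(171 - 4 p + 64 h\right) = -164 - 64 h + 4 p$)
$z = -2738$ ($z = -3 + \left(-32 + 51 \left(-53\right)\right) = -3 - 2735 = -2738$)
$\sqrt{g{\left(y{\left(-5,13 \right)},-102 \right)} + z} = \sqrt{\left(-164 - -6528 + 4 \left(\left(- \frac{1}{5}\right) 13\right)\right) - 2738} = \sqrt{\left(-164 + 6528 + 4 \left(- \frac{13}{5}\right)\right) - 2738} = \sqrt{\left(-164 + 6528 - \frac{52}{5}\right) - 2738} = \sqrt{\frac{31768}{5} - 2738} = \sqrt{\frac{18078}{5}} = \frac{\sqrt{90390}}{5}$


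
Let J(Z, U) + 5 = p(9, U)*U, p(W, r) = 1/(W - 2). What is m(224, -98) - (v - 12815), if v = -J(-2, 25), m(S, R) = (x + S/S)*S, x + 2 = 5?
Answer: 95967/7 ≈ 13710.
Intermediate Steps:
p(W, r) = 1/(-2 + W)
x = 3 (x = -2 + 5 = 3)
J(Z, U) = -5 + U/7 (J(Z, U) = -5 + U/(-2 + 9) = -5 + U/7)
m(S, R) = 4*S (m(S, R) = (3 + S/S)*S = (3 + 1)*S = 4*S)
v = 10/7 (v = -(-5 + (1/7)*25) = -(-5 + 25/7) = -1*(-10/7) = 10/7 ≈ 1.4286)
m(224, -98) - (v - 12815) = 4*224 - (10/7 - 12815) = 896 - 1*(-89695/7) = 896 + 89695/7 = 95967/7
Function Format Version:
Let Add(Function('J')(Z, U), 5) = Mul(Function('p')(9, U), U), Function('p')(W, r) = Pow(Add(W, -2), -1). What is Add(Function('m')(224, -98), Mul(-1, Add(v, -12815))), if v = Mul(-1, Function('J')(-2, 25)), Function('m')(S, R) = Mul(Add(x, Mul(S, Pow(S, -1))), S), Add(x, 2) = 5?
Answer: Rational(95967, 7) ≈ 13710.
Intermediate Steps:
Function('p')(W, r) = Pow(Add(-2, W), -1)
x = 3 (x = Add(-2, 5) = 3)
Function('J')(Z, U) = Add(-5, Mul(Rational(1, 7), U)) (Function('J')(Z, U) = Add(-5, Mul(Pow(Add(-2, 9), -1), U)) = Add(-5, Mul(Pow(7, -1), U)) = Add(-5, Mul(Rational(1, 7), U)))
Function('m')(S, R) = Mul(4, S) (Function('m')(S, R) = Mul(Add(3, Mul(S, Pow(S, -1))), S) = Mul(Add(3, 1), S) = Mul(4, S))
v = Rational(10, 7) (v = Mul(-1, Add(-5, Mul(Rational(1, 7), 25))) = Mul(-1, Add(-5, Rational(25, 7))) = Mul(-1, Rational(-10, 7)) = Rational(10, 7) ≈ 1.4286)
Add(Function('m')(224, -98), Mul(-1, Add(v, -12815))) = Add(Mul(4, 224), Mul(-1, Add(Rational(10, 7), -12815))) = Add(896, Mul(-1, Rational(-89695, 7))) = Add(896, Rational(89695, 7)) = Rational(95967, 7)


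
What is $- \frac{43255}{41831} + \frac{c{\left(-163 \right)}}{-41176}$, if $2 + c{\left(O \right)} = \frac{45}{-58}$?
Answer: $- \frac{103295202249}{99901128848} \approx -1.034$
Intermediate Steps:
$c{\left(O \right)} = - \frac{161}{58}$ ($c{\left(O \right)} = -2 + \frac{45}{-58} = -2 + 45 \left(- \frac{1}{58}\right) = -2 - \frac{45}{58} = - \frac{161}{58}$)
$- \frac{43255}{41831} + \frac{c{\left(-163 \right)}}{-41176} = - \frac{43255}{41831} - \frac{161}{58 \left(-41176\right)} = \left(-43255\right) \frac{1}{41831} - - \frac{161}{2388208} = - \frac{43255}{41831} + \frac{161}{2388208} = - \frac{103295202249}{99901128848}$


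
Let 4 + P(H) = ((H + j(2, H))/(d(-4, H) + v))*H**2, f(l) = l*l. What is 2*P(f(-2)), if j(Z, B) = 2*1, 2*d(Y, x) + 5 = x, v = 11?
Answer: 72/7 ≈ 10.286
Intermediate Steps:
d(Y, x) = -5/2 + x/2
j(Z, B) = 2
f(l) = l**2
P(H) = -4 + H**2*(2 + H)/(17/2 + H/2) (P(H) = -4 + ((H + 2)/((-5/2 + H/2) + 11))*H**2 = -4 + ((2 + H)/(17/2 + H/2))*H**2 = -4 + H**2*(2 + H)/(17/2 + H/2))
2*P(f(-2)) = 2*(2*(-34 + ((-2)**2)**3 - 2*(-2)**2 + 2*((-2)**2)**2)/(17 + (-2)**2)) = 2*(2*(-34 + 4**3 - 2*4 + 2*4**2)/(17 + 4)) = 2*(2*(-34 + 64 - 8 + 2*16)/21) = 2*(2*(1/21)*(-34 + 64 - 8 + 32)) = 2*(2*(1/21)*54) = 2*(36/7) = 72/7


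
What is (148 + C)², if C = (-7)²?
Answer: 38809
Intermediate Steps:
C = 49
(148 + C)² = (148 + 49)² = 197² = 38809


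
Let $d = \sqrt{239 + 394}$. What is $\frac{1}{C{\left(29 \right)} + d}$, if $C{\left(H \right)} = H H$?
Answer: $\frac{841}{706648} - \frac{\sqrt{633}}{706648} \approx 0.0011545$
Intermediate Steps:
$C{\left(H \right)} = H^{2}$
$d = \sqrt{633} \approx 25.159$
$\frac{1}{C{\left(29 \right)} + d} = \frac{1}{29^{2} + \sqrt{633}} = \frac{1}{841 + \sqrt{633}}$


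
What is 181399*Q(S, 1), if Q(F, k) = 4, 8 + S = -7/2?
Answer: 725596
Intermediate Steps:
S = -23/2 (S = -8 - 7/2 = -23/2 ≈ -11.500)
181399*Q(S, 1) = 181399*4 = 725596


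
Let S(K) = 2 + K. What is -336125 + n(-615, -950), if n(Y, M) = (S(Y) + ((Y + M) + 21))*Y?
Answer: 990430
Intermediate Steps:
n(Y, M) = Y*(23 + M + 2*Y) (n(Y, M) = ((2 + Y) + ((Y + M) + 21))*Y = ((2 + Y) + ((M + Y) + 21))*Y = ((2 + Y) + (21 + M + Y))*Y = (23 + M + 2*Y)*Y = Y*(23 + M + 2*Y))
-336125 + n(-615, -950) = -336125 - 615*(23 - 950 + 2*(-615)) = -336125 - 615*(23 - 950 - 1230) = -336125 - 615*(-2157) = -336125 + 1326555 = 990430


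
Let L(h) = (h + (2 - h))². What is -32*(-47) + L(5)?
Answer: 1508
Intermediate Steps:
L(h) = 4 (L(h) = 2² = 4)
-32*(-47) + L(5) = -32*(-47) + 4 = 1504 + 4 = 1508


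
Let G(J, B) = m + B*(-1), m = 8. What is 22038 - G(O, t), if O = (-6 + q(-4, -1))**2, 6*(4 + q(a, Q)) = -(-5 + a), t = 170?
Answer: 22200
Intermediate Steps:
q(a, Q) = -19/6 - a/6 (q(a, Q) = -4 + (-(-5 + a))/6 = -4 + (5 - a)/6 = -4 + (5/6 - a/6) = -19/6 - a/6)
O = 289/4 (O = (-6 + (-19/6 - 1/6*(-4)))**2 = (-6 + (-19/6 + 2/3))**2 = (-6 - 5/2)**2 = (-17/2)**2 = 289/4 ≈ 72.250)
G(J, B) = 8 - B (G(J, B) = 8 + B*(-1) = 8 - B)
22038 - G(O, t) = 22038 - (8 - 1*170) = 22038 - (8 - 170) = 22038 - 1*(-162) = 22038 + 162 = 22200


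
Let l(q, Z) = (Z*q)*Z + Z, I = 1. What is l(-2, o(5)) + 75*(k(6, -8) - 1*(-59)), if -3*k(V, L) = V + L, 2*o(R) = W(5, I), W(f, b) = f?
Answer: 4465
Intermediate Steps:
o(R) = 5/2 (o(R) = (1/2)*5 = 5/2)
l(q, Z) = Z + q*Z**2 (l(q, Z) = q*Z**2 + Z = Z + q*Z**2)
k(V, L) = -L/3 - V/3 (k(V, L) = -(V + L)/3 = -(L + V)/3 = -L/3 - V/3)
l(-2, o(5)) + 75*(k(6, -8) - 1*(-59)) = 5*(1 + (5/2)*(-2))/2 + 75*((-1/3*(-8) - 1/3*6) - 1*(-59)) = 5*(1 - 5)/2 + 75*((8/3 - 2) + 59) = (5/2)*(-4) + 75*(2/3 + 59) = -10 + 75*(179/3) = -10 + 4475 = 4465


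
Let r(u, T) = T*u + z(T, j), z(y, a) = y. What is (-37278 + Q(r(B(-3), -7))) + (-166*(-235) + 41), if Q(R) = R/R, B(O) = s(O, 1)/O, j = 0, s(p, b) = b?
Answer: 1774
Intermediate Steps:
B(O) = 1/O
r(u, T) = T + T*u (r(u, T) = T*u + T = T + T*u)
Q(R) = 1
(-37278 + Q(r(B(-3), -7))) + (-166*(-235) + 41) = (-37278 + 1) + (-166*(-235) + 41) = -37277 + (39010 + 41) = -37277 + 39051 = 1774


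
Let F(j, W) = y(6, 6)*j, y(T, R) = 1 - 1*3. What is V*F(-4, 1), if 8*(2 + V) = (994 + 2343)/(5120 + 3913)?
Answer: -141191/9033 ≈ -15.631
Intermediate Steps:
y(T, R) = -2 (y(T, R) = 1 - 3 = -2)
F(j, W) = -2*j
V = -141191/72264 (V = -2 + ((994 + 2343)/(5120 + 3913))/8 = -2 + (3337/9033)/8 = -2 + (3337*(1/9033))/8 = -2 + (⅛)*(3337/9033) = -2 + 3337/72264 = -141191/72264 ≈ -1.9538)
V*F(-4, 1) = -(-141191)*(-4)/36132 = -141191/72264*8 = -141191/9033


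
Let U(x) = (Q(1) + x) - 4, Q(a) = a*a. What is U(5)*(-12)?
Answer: -24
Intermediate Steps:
Q(a) = a²
U(x) = -3 + x (U(x) = (1² + x) - 4 = (1 + x) - 4 = -3 + x)
U(5)*(-12) = (-3 + 5)*(-12) = 2*(-12) = -24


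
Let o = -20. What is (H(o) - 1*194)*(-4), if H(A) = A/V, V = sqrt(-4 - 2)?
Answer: 776 - 40*I*sqrt(6)/3 ≈ 776.0 - 32.66*I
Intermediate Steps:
V = I*sqrt(6) (V = sqrt(-6) = I*sqrt(6) ≈ 2.4495*I)
H(A) = -I*A*sqrt(6)/6 (H(A) = A/((I*sqrt(6))) = A*(-I*sqrt(6)/6) = -I*A*sqrt(6)/6)
(H(o) - 1*194)*(-4) = (-1/6*I*(-20)*sqrt(6) - 1*194)*(-4) = (10*I*sqrt(6)/3 - 194)*(-4) = (-194 + 10*I*sqrt(6)/3)*(-4) = 776 - 40*I*sqrt(6)/3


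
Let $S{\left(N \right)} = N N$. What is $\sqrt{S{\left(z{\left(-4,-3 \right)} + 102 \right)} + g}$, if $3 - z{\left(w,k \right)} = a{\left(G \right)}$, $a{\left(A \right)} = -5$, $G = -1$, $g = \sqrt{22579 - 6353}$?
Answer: $\sqrt{12100 + \sqrt{16226}} \approx 110.58$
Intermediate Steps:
$g = \sqrt{16226} \approx 127.38$
$z{\left(w,k \right)} = 8$ ($z{\left(w,k \right)} = 3 - -5 = 3 + 5 = 8$)
$S{\left(N \right)} = N^{2}$
$\sqrt{S{\left(z{\left(-4,-3 \right)} + 102 \right)} + g} = \sqrt{\left(8 + 102\right)^{2} + \sqrt{16226}} = \sqrt{110^{2} + \sqrt{16226}} = \sqrt{12100 + \sqrt{16226}}$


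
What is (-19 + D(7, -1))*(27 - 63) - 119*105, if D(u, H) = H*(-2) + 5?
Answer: -12063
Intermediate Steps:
D(u, H) = 5 - 2*H (D(u, H) = -2*H + 5 = 5 - 2*H)
(-19 + D(7, -1))*(27 - 63) - 119*105 = (-19 + (5 - 2*(-1)))*(27 - 63) - 119*105 = (-19 + (5 + 2))*(-36) - 12495 = (-19 + 7)*(-36) - 12495 = -12*(-36) - 12495 = 432 - 12495 = -12063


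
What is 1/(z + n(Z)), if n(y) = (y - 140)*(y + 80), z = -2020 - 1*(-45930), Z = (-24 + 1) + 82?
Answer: 1/32651 ≈ 3.0627e-5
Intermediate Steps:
Z = 59 (Z = -23 + 82 = 59)
z = 43910 (z = -2020 + 45930 = 43910)
n(y) = (-140 + y)*(80 + y)
1/(z + n(Z)) = 1/(43910 + (-11200 + 59² - 60*59)) = 1/(43910 + (-11200 + 3481 - 3540)) = 1/(43910 - 11259) = 1/32651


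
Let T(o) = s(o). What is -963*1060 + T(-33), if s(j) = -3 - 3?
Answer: -1020786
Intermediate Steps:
s(j) = -6
T(o) = -6
-963*1060 + T(-33) = -963*1060 - 6 = -1020780 - 6 = -1020786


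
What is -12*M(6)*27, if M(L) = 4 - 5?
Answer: 324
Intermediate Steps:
M(L) = -1
-12*M(6)*27 = -12*(-1)*27 = 12*27 = 324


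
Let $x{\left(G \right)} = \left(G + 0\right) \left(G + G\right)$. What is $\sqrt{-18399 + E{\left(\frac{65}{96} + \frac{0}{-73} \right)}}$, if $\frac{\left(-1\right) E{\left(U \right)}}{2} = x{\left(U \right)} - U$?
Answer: $\frac{i \sqrt{42392401}}{48} \approx 135.64 i$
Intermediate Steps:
$x{\left(G \right)} = 2 G^{2}$ ($x{\left(G \right)} = G 2 G = 2 G^{2}$)
$E{\left(U \right)} = - 4 U^{2} + 2 U$ ($E{\left(U \right)} = - 2 \left(2 U^{2} - U\right) = - 2 \left(- U + 2 U^{2}\right) = - 4 U^{2} + 2 U$)
$\sqrt{-18399 + E{\left(\frac{65}{96} + \frac{0}{-73} \right)}} = \sqrt{-18399 + 2 \left(\frac{65}{96} + \frac{0}{-73}\right) \left(1 - 2 \left(\frac{65}{96} + \frac{0}{-73}\right)\right)} = \sqrt{-18399 + 2 \left(65 \cdot \frac{1}{96} + 0 \left(- \frac{1}{73}\right)\right) \left(1 - 2 \left(65 \cdot \frac{1}{96} + 0 \left(- \frac{1}{73}\right)\right)\right)} = \sqrt{-18399 + 2 \left(\frac{65}{96} + 0\right) \left(1 - 2 \left(\frac{65}{96} + 0\right)\right)} = \sqrt{-18399 + 2 \cdot \frac{65}{96} \left(1 - \frac{65}{48}\right)} = \sqrt{-18399 + 2 \cdot \frac{65}{96} \left(- \frac{17}{48}\right)} = \sqrt{-18399 - \frac{1105}{2304}} = \sqrt{- \frac{42392401}{2304}} = \frac{i \sqrt{42392401}}{48}$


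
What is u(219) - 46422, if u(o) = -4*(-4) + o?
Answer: -46187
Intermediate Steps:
u(o) = 16 + o
u(219) - 46422 = (16 + 219) - 46422 = 235 - 46422 = -46187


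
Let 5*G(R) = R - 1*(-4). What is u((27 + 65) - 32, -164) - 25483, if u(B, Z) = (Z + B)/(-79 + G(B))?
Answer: -8434353/331 ≈ -25481.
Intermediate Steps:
G(R) = 4/5 + R/5 (G(R) = (R - 1*(-4))/5 = (R + 4)/5 = (4 + R)/5 = 4/5 + R/5)
u(B, Z) = (B + Z)/(-391/5 + B/5) (u(B, Z) = (Z + B)/(-79 + (4/5 + B/5)) = (B + Z)/(-391/5 + B/5))
u((27 + 65) - 32, -164) - 25483 = 5*(((27 + 65) - 32) - 164)/(-391 + ((27 + 65) - 32)) - 25483 = 5*((92 - 32) - 164)/(-391 + (92 - 32)) - 25483 = 5*(60 - 164)/(-391 + 60) - 25483 = 5*(-104)/(-331) - 25483 = 5*(-1/331)*(-104) - 25483 = 520/331 - 25483 = -8434353/331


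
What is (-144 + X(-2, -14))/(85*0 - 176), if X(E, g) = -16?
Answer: 10/11 ≈ 0.90909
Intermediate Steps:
(-144 + X(-2, -14))/(85*0 - 176) = (-144 - 16)/(85*0 - 176) = -160/(0 - 176) = -160/(-176) = -160*(-1/176) = 10/11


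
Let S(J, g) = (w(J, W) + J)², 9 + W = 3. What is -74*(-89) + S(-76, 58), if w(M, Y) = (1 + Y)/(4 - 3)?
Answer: 13147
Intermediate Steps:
W = -6 (W = -9 + 3 = -6)
w(M, Y) = 1 + Y (w(M, Y) = (1 + Y)/1 = (1 + Y)*1 = 1 + Y)
S(J, g) = (-5 + J)² (S(J, g) = ((1 - 6) + J)² = (-5 + J)²)
-74*(-89) + S(-76, 58) = -74*(-89) + (-5 - 76)² = 6586 + (-81)² = 6586 + 6561 = 13147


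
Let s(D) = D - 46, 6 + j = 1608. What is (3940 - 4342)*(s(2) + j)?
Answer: -626316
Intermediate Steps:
j = 1602 (j = -6 + 1608 = 1602)
s(D) = -46 + D
(3940 - 4342)*(s(2) + j) = (3940 - 4342)*((-46 + 2) + 1602) = -402*(-44 + 1602) = -402*1558 = -626316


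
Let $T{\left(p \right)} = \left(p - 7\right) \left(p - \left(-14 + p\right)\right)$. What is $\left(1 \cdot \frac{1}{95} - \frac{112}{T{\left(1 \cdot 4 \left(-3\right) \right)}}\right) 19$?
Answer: $\frac{41}{5} \approx 8.2$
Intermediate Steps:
$T{\left(p \right)} = -98 + 14 p$ ($T{\left(p \right)} = \left(-7 + p\right) 14 = -98 + 14 p$)
$\left(1 \cdot \frac{1}{95} - \frac{112}{T{\left(1 \cdot 4 \left(-3\right) \right)}}\right) 19 = \left(1 \cdot \frac{1}{95} - \frac{112}{-98 + 14 \cdot 1 \cdot 4 \left(-3\right)}\right) 19 = \left(1 \cdot \frac{1}{95} - \frac{112}{-98 + 14 \cdot 4 \left(-3\right)}\right) 19 = \left(\frac{1}{95} - \frac{112}{-98 + 14 \left(-12\right)}\right) 19 = \left(\frac{1}{95} - \frac{112}{-98 - 168}\right) 19 = \left(\frac{1}{95} - \frac{112}{-266}\right) 19 = \left(\frac{1}{95} - - \frac{8}{19}\right) 19 = \left(\frac{1}{95} + \frac{8}{19}\right) 19 = \frac{41}{95} \cdot 19 = \frac{41}{5}$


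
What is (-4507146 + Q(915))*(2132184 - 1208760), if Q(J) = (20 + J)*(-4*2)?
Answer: -4168913999424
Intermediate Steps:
Q(J) = -160 - 8*J (Q(J) = (20 + J)*(-8) = -160 - 8*J)
(-4507146 + Q(915))*(2132184 - 1208760) = (-4507146 + (-160 - 8*915))*(2132184 - 1208760) = (-4507146 + (-160 - 7320))*923424 = (-4507146 - 7480)*923424 = -4514626*923424 = -4168913999424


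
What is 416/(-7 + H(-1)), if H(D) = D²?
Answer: -208/3 ≈ -69.333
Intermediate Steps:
416/(-7 + H(-1)) = 416/(-7 + (-1)²) = 416/(-7 + 1) = 416/(-6) = -⅙*416 = -208/3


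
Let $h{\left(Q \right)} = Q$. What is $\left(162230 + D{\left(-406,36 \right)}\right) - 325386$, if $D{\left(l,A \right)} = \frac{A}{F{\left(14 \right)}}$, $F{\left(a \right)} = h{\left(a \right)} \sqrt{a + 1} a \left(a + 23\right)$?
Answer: $-163156 + \frac{3 \sqrt{15}}{9065} \approx -1.6316 \cdot 10^{5}$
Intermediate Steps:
$F{\left(a \right)} = a^{2} \sqrt{1 + a} \left(23 + a\right)$ ($F{\left(a \right)} = a \sqrt{a + 1} a \left(a + 23\right) = a \sqrt{1 + a} a \left(23 + a\right) = a^{2} \sqrt{1 + a} \left(23 + a\right)$)
$D{\left(l,A \right)} = \frac{A \sqrt{15}}{108780}$ ($D{\left(l,A \right)} = \frac{A}{14^{2} \sqrt{1 + 14} \left(23 + 14\right)} = \frac{A}{196 \sqrt{15} \cdot 37} = \frac{A}{7252 \sqrt{15}} = A \frac{\sqrt{15}}{108780} = \frac{A \sqrt{15}}{108780}$)
$\left(162230 + D{\left(-406,36 \right)}\right) - 325386 = \left(162230 + \frac{1}{108780} \cdot 36 \sqrt{15}\right) - 325386 = \left(162230 + \frac{3 \sqrt{15}}{9065}\right) - 325386 = -163156 + \frac{3 \sqrt{15}}{9065}$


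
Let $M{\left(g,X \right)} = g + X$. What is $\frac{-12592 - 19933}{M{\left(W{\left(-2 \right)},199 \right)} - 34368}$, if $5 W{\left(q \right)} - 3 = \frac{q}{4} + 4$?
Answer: $\frac{325250}{341677} \approx 0.95192$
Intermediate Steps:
$W{\left(q \right)} = \frac{7}{5} + \frac{q}{20}$ ($W{\left(q \right)} = \frac{3}{5} + \frac{\frac{q}{4} + 4}{5} = \frac{3}{5} + \frac{4 + \frac{q}{4}}{5} = \frac{3}{5} + \left(\frac{4}{5} + \frac{q}{20}\right) = \frac{7}{5} + \frac{q}{20}$)
$M{\left(g,X \right)} = X + g$
$\frac{-12592 - 19933}{M{\left(W{\left(-2 \right)},199 \right)} - 34368} = \frac{-12592 - 19933}{\left(199 + \left(\frac{7}{5} + \frac{1}{20} \left(-2\right)\right)\right) - 34368} = - \frac{32525}{\left(199 + \left(\frac{7}{5} - \frac{1}{10}\right)\right) - 34368} = - \frac{32525}{\left(199 + \frac{13}{10}\right) - 34368} = - \frac{32525}{\frac{2003}{10} - 34368} = - \frac{32525}{- \frac{341677}{10}} = \left(-32525\right) \left(- \frac{10}{341677}\right) = \frac{325250}{341677}$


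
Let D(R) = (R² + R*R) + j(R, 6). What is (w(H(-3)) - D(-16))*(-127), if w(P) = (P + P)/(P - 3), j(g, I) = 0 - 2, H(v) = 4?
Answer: 63754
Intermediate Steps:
j(g, I) = -2
w(P) = 2*P/(-3 + P) (w(P) = (2*P)/(-3 + P) = 2*P/(-3 + P))
D(R) = -2 + 2*R² (D(R) = (R² + R*R) - 2 = (R² + R²) - 2 = 2*R² - 2 = -2 + 2*R²)
(w(H(-3)) - D(-16))*(-127) = (2*4/(-3 + 4) - (-2 + 2*(-16)²))*(-127) = (2*4/1 - (-2 + 2*256))*(-127) = (2*4*1 - (-2 + 512))*(-127) = (8 - 1*510)*(-127) = (8 - 510)*(-127) = -502*(-127) = 63754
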